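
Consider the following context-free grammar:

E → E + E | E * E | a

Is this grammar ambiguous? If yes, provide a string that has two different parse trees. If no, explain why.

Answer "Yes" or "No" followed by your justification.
Two different leftmost derivations of a + a * a:
  (1) E ⇒ E + E ⇒ a + E ⇒ a + E * E ⇒ a + a * E ⇒ a + a * a   (tree groups a + (a * a))
  (2) E ⇒ E * E ⇒ E + E * E ⇒ a + E * E ⇒ a + a * E ⇒ a + a * a   (tree groups (a + a) * a)
Two distinct leftmost derivations = two distinct parse trees, so the grammar is ambiguous.

Final answer: Yes - the string 'a + a * a' has two distinct leftmost derivations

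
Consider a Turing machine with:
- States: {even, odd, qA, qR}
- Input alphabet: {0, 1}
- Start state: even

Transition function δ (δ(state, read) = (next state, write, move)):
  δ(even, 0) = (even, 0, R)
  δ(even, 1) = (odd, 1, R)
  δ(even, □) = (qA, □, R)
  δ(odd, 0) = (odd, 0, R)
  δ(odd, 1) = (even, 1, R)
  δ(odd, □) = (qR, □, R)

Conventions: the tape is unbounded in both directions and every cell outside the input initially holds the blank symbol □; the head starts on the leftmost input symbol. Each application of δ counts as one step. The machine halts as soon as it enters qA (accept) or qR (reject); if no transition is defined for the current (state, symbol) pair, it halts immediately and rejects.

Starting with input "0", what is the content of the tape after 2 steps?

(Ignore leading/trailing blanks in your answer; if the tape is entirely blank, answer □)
Step 0: [even]0 (head at position 0)
Step 1: δ(even, 0) = (even, 0, R)  ⊢  0[even]□ (head at position 1)
Step 2: δ(even, □) = (qA, □, R)  ⊢  0□[qA]□ (head at position 2)
Tape after 2 steps (ignoring surrounding blanks): 0

Final answer: Tape: 0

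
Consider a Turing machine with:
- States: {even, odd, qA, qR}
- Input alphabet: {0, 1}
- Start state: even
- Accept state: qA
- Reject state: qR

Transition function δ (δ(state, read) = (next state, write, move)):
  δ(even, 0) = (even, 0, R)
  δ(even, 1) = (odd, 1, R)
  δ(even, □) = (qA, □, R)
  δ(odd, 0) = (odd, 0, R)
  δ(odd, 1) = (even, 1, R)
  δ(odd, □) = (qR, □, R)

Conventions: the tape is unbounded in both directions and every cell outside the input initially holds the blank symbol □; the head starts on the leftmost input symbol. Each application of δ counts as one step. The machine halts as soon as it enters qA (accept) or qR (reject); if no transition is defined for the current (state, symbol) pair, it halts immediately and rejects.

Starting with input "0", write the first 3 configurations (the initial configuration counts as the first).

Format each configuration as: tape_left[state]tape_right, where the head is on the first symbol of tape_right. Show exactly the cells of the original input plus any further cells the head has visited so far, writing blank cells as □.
Step 0: [even]0 (head at position 0)
Step 1: δ(even, 0) = (even, 0, R)  ⊢  0[even]□ (head at position 1)
Step 2: δ(even, □) = (qA, □, R)  ⊢  0□[qA]□ (head at position 2)

Final answer: [even]0 ⊢ 0[even]□ ⊢ 0□[qA]□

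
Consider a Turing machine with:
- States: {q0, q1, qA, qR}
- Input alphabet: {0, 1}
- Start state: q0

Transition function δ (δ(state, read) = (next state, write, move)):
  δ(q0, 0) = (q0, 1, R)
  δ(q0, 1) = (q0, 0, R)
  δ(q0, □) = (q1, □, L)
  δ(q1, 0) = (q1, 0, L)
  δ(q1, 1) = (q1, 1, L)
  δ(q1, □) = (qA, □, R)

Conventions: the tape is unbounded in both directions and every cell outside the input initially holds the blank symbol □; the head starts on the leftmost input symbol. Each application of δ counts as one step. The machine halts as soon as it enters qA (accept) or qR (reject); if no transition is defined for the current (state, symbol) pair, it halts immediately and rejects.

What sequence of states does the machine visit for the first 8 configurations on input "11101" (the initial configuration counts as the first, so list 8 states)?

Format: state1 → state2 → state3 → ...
Step 0: [q0]11101 (head at position 0)
Step 1: δ(q0, 1) = (q0, 0, R)  ⊢  0[q0]1101 (head at position 1)
Step 2: δ(q0, 1) = (q0, 0, R)  ⊢  00[q0]101 (head at position 2)
Step 3: δ(q0, 1) = (q0, 0, R)  ⊢  000[q0]01 (head at position 3)
Step 4: δ(q0, 0) = (q0, 1, R)  ⊢  0001[q0]1 (head at position 4)
Step 5: δ(q0, 1) = (q0, 0, R)  ⊢  00010[q0]□ (head at position 5)
Step 6: δ(q0, □) = (q1, □, L)  ⊢  0001[q1]0□ (head at position 4)
Step 7: δ(q1, 0) = (q1, 0, L)  ⊢  000[q1]10□ (head at position 3)
Reading off the states of these 8 configurations: q0 → q0 → q0 → q0 → q0 → q0 → q1 → q1

Final answer: q0 → q0 → q0 → q0 → q0 → q0 → q1 → q1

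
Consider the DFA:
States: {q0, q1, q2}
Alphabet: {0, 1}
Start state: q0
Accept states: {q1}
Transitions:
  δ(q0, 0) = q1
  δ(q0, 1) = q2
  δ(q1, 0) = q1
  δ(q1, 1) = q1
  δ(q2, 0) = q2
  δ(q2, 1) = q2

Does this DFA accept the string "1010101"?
Processing string "1010101":
  q0 --1--> q2
  q2 --0--> q2
  q2 --1--> q2
  q2 --0--> q2
  q2 --1--> q2
  q2 --0--> q2
  q2 --1--> q2
Final state: q2
Accept states: {q1}
q2 is not an accept state, so the string is rejected.

Final answer: No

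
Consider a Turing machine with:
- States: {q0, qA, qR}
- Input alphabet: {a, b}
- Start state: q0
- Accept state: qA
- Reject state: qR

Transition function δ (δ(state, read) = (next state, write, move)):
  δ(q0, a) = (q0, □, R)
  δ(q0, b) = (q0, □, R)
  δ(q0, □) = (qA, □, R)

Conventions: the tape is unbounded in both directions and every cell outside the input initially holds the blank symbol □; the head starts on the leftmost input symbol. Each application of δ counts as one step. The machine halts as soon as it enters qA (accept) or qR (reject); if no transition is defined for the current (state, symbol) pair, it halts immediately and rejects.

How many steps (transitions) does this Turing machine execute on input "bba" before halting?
Step 0: [q0]bba (head at position 0)
Step 1: δ(q0, b) = (q0, □, R)  ⊢  □[q0]ba (head at position 1)
Step 2: δ(q0, b) = (q0, □, R)  ⊢  □□[q0]a (head at position 2)
Step 3: δ(q0, a) = (q0, □, R)  ⊢  □□□[q0]□ (head at position 3)
Step 4: δ(q0, □) = (qA, □, R)  ⊢  □□□□[qA]□ (head at position 4)
The machine is in qA, so it halts and accepts.
Number of transitions executed: 4.

Final answer: 4 steps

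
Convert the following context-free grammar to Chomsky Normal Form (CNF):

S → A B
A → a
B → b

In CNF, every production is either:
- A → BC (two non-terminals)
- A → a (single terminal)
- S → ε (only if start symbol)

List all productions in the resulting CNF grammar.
The grammar has no ε-productions or unit productions to eliminate.
S → A B is already in CNF (two non-terminals) – keep it.
A → a is already in CNF (single terminal) – keep it.
B → b is already in CNF (single terminal) – keep it.
Resulting CNF grammar (3 productions): A → a; B → b; S → A B

Final answer: A → a; B → b; S → A B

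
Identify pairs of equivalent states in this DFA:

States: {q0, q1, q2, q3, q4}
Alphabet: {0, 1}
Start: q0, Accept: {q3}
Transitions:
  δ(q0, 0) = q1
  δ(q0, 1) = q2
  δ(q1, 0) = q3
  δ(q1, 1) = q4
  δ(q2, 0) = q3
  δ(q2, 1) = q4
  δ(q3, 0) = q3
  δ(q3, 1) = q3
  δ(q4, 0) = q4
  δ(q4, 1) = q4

Using the table-filling algorithm:
Round 0 – mark pairs where exactly one state is accepting: (q0,q3), (q1,q3), (q2,q3), (q3,q4)
Round 1 – newly marked: (q0,q1) [on 0: q1 vs q3, already marked]; (q0,q2) [on 0: q1 vs q3, already marked]; (q1,q4) [on 0: q3 vs q4, already marked]; (q2,q4) [on 0: q3 vs q4, already marked]
Round 2 – newly marked: (q0,q4) [on 0: q1 vs q4, already marked]
No further pairs can be marked.
(q1, q2) unmarked: δ(q1,0)=q3, δ(q2,0)=q3; δ(q1,1)=q4, δ(q2,1)=q4 → equivalent
Equivalent pairs: (q1, q2)

Final answer: Equivalent pairs: (q1, q2)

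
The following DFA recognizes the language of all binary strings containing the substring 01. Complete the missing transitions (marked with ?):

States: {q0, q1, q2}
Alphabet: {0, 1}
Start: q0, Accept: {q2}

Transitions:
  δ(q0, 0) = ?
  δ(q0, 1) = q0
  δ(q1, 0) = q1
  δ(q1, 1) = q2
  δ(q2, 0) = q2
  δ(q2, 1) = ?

What each state remembers (consistent with the given transitions and accept states):
  q0: 01 not seen yet and the last symbol was not 0
  q1: 01 not seen yet and the last symbol was 0
  q2: the substring 01 has already been seen
Filling in the missing entries:
  δ(q0, 0): in q0 (01 not seen yet and the last symbol was not 0), after reading 0 we have: 01 not seen yet and the last symbol was 0 → q1
  δ(q2, 1): in q2 (the substring 01 has already been seen), after reading 1 we have: the substring 01 has already been seen → q2

Final answer: δ(q0, 0) = q1; δ(q2, 1) = q2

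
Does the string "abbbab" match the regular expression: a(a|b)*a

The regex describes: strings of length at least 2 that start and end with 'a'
No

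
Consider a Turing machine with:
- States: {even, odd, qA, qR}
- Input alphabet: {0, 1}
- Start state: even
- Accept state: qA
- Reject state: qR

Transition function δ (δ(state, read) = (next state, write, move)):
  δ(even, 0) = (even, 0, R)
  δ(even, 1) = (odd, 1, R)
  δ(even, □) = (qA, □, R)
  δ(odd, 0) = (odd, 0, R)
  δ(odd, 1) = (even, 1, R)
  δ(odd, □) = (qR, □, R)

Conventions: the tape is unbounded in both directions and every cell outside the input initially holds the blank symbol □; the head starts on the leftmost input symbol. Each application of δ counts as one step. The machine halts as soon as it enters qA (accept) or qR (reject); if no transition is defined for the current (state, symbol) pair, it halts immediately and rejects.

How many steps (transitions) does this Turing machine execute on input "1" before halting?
Step 0: [even]1 (head at position 0)
Step 1: δ(even, 1) = (odd, 1, R)  ⊢  1[odd]□ (head at position 1)
Step 2: δ(odd, □) = (qR, □, R)  ⊢  1□[qR]□ (head at position 2)
The machine is in qR, so it halts and rejects.
Number of transitions executed: 2.

Final answer: 2 steps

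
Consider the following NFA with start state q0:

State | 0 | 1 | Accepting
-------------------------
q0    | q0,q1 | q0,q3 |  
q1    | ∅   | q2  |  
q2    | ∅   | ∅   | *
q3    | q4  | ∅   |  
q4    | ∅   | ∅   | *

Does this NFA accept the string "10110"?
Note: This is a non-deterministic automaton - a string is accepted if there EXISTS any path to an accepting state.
Track the set of states the NFA could be in: start {q0}
Read '1': {q0} → {q0, q3}
Read '0': {q0, q3} → {q0, q1, q4}
Read '1': {q0, q1, q4} → {q0, q2, q3}
Read '1': {q0, q2, q3} → {q0, q3}
Read '0': {q0, q3} → {q0, q1, q4}
Final set {q0, q1, q4} contains accepting state(s) {q4} → accepted.

Final answer: Yes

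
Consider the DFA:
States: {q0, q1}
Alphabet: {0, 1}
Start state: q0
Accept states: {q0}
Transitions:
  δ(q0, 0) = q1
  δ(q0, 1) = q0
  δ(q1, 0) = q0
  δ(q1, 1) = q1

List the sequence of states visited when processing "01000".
Starting at q0
Read '0': q0 -> q1
Read '1': q1 -> q1
Read '0': q1 -> q0
Read '0': q0 -> q1
Read '0': q1 -> q0

Final answer: q0 -> q1 -> q1 -> q0 -> q1 -> q0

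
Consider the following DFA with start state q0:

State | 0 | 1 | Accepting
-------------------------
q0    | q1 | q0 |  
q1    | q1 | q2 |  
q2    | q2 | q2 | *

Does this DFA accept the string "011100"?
Start in q0.
Read '0': q0 → q1
Read '1': q1 → q2
Read '1': q2 → q2
Read '1': q2 → q2
Read '0': q2 → q2
Read '0': q2 → q2
Final state q2 is accepting, so the string is accepted.

Final answer: Yes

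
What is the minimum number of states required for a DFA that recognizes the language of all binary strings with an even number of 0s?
Language: binary strings with an even number of 0s
Lower bound (Myhill–Nerode): the prefixes ε, 0 are pairwise distinguishable:
  ε vs 0: suffix ε distinguishes them (ε has zero 0s (accepted), 0 has one 0 (rejected))
So any DFA needs at least 2 states.
Upper bound: a DFA with 2 states exists (one state per class above).
Minimum states: 2

Final answer: 2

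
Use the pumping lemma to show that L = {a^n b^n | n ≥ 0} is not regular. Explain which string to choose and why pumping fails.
Language: L = {a^n b^n | n ≥ 0} (equal numbers of a's followed by b's)
Step 1: Assume for contradiction that L is regular, with pumping length p.
Step 2: Choose s = a^p b^p. Then s ∈ L (it has p a's followed by p b's) and |s| ≥ p.
Step 3: Consider any decomposition s = xyz with |xy| ≤ p and |y| > 0. Since |xy| ≤ p and the first p symbols of s are all a's, y = a^k for some k with 1 ≤ k ≤ p.
Step 4: Pumping up (i = 2): xy²z = a^(p+k) b^p, which has more a's than b's, so xy²z ∉ L.
This contradicts the pumping lemma, so L is not regular.

Final answer: Choose s = a^p b^p. Since |xy| ≤ p, y = a^k with k ≥ 1. Then xy²z = a^(p+k) b^p ∉ L.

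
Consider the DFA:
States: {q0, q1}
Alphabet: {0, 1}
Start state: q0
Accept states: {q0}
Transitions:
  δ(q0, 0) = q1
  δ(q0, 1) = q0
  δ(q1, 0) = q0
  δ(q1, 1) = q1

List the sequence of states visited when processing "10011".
Starting at q0
Read '1': q0 -> q0
Read '0': q0 -> q1
Read '0': q1 -> q0
Read '1': q0 -> q0
Read '1': q0 -> q0

Final answer: q0 -> q0 -> q1 -> q0 -> q0 -> q0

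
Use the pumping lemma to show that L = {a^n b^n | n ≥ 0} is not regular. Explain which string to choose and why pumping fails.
Language: L = {a^n b^n | n ≥ 0} (equal numbers of a's followed by b's)
Step 1: Assume for contradiction that L is regular, with pumping length p.
Step 2: Choose s = a^p b^p. Then s ∈ L (it has p a's followed by p b's) and |s| ≥ p.
Step 3: Consider any decomposition s = xyz with |xy| ≤ p and |y| > 0. Since |xy| ≤ p and the first p symbols of s are all a's, y = a^k for some k with 1 ≤ k ≤ p.
Step 4: Pumping up (i = 2): xy²z = a^(p+k) b^p, which has more a's than b's, so xy²z ∉ L.
This contradicts the pumping lemma, so L is not regular.

Final answer: Choose s = a^p b^p. Since |xy| ≤ p, y = a^k with k ≥ 1. Then xy²z = a^(p+k) b^p ∉ L.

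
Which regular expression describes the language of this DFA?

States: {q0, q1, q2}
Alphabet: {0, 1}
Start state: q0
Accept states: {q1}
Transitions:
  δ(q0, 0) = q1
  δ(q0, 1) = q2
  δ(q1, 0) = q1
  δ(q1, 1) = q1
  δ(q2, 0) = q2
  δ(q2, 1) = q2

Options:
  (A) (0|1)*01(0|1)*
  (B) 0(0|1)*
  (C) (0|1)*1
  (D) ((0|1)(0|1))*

Testing sample strings against the DFA:
  '00' -> accepted
  '0100' -> accepted
  '111' -> rejected
  '000' -> accepted
Checking each option for a counterexample:
  (A) (0|1)*01(0|1)*: '0' is accepted by the DFA but does not match the regex → eliminated
  (B) 0(0|1)*: agrees with the DFA on all strings of length ≤ 4
  (C) (0|1)*1: '0' is accepted by the DFA but does not match the regex → eliminated
  (D) ((0|1)(0|1))*: ε is rejected by the DFA but matches the regex → eliminated
Only (B) 0(0|1)* is consistent with the DFA.

Final answer: (B) 0(0|1)*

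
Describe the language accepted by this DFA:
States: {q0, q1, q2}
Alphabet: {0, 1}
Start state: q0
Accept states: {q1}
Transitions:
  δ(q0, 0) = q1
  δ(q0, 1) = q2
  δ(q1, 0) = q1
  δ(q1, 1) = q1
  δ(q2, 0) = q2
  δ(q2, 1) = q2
Analyzing the DFA structure:
Start state: q0
Accept states: {q1}
Interpreting what each state remembers (checking against the transitions):
  q0: nothing has been read yet
  q1: the first symbol was 0
  q2: the first symbol was 1 (trap state)
  δ(q0, 0): in q0 (nothing has been read yet), after reading 0 we have: the first symbol was 0 → q1
  δ(q0, 1): in q0 (nothing has been read yet), after reading 1 we have: the first symbol was 1 (trap state) → q2
  δ(q1, 0): in q1 (the first symbol was 0), after reading 0 we have: the first symbol was 0 → q1
  δ(q1, 1): in q1 (the first symbol was 0), after reading 1 we have: the first symbol was 0 → q1
  δ(q2, 0): in q2 (the first symbol was 1 (trap state)), after reading 0 we have: the first symbol was 1 (trap state) → q2
  δ(q2, 1): in q2 (the first symbol was 1 (trap state)), after reading 1 we have: the first symbol was 1 (trap state) → q2
A string is accepted iff it ends in {q1}, i.e. the first symbol was 0.
Language: All binary strings starting with 0

Final answer: All binary strings starting with 0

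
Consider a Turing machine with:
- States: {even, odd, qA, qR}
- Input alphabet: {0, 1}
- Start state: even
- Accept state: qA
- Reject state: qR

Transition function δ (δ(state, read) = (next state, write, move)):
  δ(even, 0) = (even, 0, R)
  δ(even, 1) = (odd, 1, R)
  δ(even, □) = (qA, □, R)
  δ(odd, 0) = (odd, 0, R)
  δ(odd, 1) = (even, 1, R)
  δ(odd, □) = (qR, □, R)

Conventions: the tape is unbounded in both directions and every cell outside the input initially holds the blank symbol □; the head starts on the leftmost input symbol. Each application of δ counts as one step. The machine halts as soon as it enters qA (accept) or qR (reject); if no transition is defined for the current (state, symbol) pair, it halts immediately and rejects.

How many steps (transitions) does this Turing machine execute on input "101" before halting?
Step 0: [even]101 (head at position 0)
Step 1: δ(even, 1) = (odd, 1, R)  ⊢  1[odd]01 (head at position 1)
Step 2: δ(odd, 0) = (odd, 0, R)  ⊢  10[odd]1 (head at position 2)
Step 3: δ(odd, 1) = (even, 1, R)  ⊢  101[even]□ (head at position 3)
Step 4: δ(even, □) = (qA, □, R)  ⊢  101□[qA]□ (head at position 4)
The machine is in qA, so it halts and accepts.
Number of transitions executed: 4.

Final answer: 4 steps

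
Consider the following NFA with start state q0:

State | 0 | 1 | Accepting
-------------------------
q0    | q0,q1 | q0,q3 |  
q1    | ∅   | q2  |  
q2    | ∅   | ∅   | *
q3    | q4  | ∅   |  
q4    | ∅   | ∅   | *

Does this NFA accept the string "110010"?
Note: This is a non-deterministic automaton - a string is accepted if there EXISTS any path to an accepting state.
Track the set of states the NFA could be in: start {q0}
Read '1': {q0} → {q0, q3}
Read '1': {q0, q3} → {q0, q3}
Read '0': {q0, q3} → {q0, q1, q4}
Read '0': {q0, q1, q4} → {q0, q1}
Read '1': {q0, q1} → {q0, q2, q3}
Read '0': {q0, q2, q3} → {q0, q1, q4}
Final set {q0, q1, q4} contains accepting state(s) {q4} → accepted.

Final answer: Yes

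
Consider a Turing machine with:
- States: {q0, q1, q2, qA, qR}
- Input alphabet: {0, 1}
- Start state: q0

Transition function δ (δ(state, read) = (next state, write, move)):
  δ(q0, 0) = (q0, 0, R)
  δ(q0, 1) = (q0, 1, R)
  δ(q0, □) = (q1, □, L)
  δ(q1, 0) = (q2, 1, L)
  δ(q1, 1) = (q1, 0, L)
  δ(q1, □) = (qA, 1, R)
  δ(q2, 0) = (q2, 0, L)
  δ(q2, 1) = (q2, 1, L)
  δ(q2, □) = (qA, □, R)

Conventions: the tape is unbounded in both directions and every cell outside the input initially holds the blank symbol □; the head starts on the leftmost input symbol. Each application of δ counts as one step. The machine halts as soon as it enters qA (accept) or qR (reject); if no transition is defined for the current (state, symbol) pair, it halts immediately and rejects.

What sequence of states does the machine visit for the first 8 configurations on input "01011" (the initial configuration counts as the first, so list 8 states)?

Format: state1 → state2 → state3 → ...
Step 0: [q0]01011 (head at position 0)
Step 1: δ(q0, 0) = (q0, 0, R)  ⊢  0[q0]1011 (head at position 1)
Step 2: δ(q0, 1) = (q0, 1, R)  ⊢  01[q0]011 (head at position 2)
Step 3: δ(q0, 0) = (q0, 0, R)  ⊢  010[q0]11 (head at position 3)
Step 4: δ(q0, 1) = (q0, 1, R)  ⊢  0101[q0]1 (head at position 4)
Step 5: δ(q0, 1) = (q0, 1, R)  ⊢  01011[q0]□ (head at position 5)
Step 6: δ(q0, □) = (q1, □, L)  ⊢  0101[q1]1□ (head at position 4)
Step 7: δ(q1, 1) = (q1, 0, L)  ⊢  010[q1]10□ (head at position 3)
Reading off the states of these 8 configurations: q0 → q0 → q0 → q0 → q0 → q0 → q1 → q1

Final answer: q0 → q0 → q0 → q0 → q0 → q0 → q1 → q1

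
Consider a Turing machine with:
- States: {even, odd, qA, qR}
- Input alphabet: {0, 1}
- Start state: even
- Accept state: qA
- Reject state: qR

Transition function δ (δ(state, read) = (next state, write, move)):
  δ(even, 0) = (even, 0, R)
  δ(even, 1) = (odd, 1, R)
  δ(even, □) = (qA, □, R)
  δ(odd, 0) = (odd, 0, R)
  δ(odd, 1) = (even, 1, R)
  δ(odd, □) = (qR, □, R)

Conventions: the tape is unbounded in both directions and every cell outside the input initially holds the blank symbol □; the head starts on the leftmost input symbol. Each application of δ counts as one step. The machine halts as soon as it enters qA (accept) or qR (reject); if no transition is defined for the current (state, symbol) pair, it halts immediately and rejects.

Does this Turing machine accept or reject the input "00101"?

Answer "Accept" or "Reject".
Step 0: [even]00101 (head at position 0)
Step 1: δ(even, 0) = (even, 0, R)  ⊢  0[even]0101 (head at position 1)
Step 2: δ(even, 0) = (even, 0, R)  ⊢  00[even]101 (head at position 2)
Step 3: δ(even, 1) = (odd, 1, R)  ⊢  001[odd]01 (head at position 3)
Step 4: δ(odd, 0) = (odd, 0, R)  ⊢  0010[odd]1 (head at position 4)
Step 5: δ(odd, 1) = (even, 1, R)  ⊢  00101[even]□ (head at position 5)
Step 6: δ(even, □) = (qA, □, R)  ⊢  00101□[qA]□ (head at position 6)
The machine is in qA, so it halts and accepts.

Final answer: Accept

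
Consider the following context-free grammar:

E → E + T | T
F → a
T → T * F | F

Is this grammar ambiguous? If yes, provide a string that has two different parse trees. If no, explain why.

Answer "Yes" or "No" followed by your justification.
This is the standard stratified expression grammar: '+' is introduced only by the left-recursive rule E → E + T and '*' only by the left-recursive rule T → T * F, with F → a. For any string, the last '+' must be the one produced at the root E (everything after it is a T containing no '+'), and likewise within each T the last '*' is produced at its root. This fixes the parse tree uniquely (left-associative, '*' binding tighter than '+'), so every string has exactly one parse tree.

Final answer: No - the grammar is unambiguous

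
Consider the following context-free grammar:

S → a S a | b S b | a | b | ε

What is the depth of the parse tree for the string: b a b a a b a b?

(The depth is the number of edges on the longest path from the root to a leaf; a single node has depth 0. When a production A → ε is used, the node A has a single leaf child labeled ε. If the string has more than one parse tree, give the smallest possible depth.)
The string has even length 8, so its (unique) parse tree peels off matching outer symbols: S → b S b, S → a S a, S → b S b, S → a S a, and finally S → ε for the empty middle.
The S nodes are at depths 0..4; the ε leaf under the innermost S is at depth 5 (terminal leaves are at depths 1..4).
Depth = 5.

Final answer: 5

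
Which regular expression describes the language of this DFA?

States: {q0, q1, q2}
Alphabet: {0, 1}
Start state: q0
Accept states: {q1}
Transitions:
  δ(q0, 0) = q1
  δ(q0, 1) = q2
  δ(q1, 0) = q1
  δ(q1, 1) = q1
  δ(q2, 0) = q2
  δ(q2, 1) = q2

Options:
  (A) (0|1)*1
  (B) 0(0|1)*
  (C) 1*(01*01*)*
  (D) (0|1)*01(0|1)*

Testing sample strings against the DFA:
  '0011' -> accepted
  '0110' -> accepted
  '01' -> accepted
  '1010' -> rejected
Checking each option for a counterexample:
  (A) (0|1)*1: '0' is accepted by the DFA but does not match the regex → eliminated
  (B) 0(0|1)*: agrees with the DFA on all strings of length ≤ 4
  (C) 1*(01*01*)*: ε is rejected by the DFA but matches the regex → eliminated
  (D) (0|1)*01(0|1)*: '0' is accepted by the DFA but does not match the regex → eliminated
Only (B) 0(0|1)* is consistent with the DFA.

Final answer: (B) 0(0|1)*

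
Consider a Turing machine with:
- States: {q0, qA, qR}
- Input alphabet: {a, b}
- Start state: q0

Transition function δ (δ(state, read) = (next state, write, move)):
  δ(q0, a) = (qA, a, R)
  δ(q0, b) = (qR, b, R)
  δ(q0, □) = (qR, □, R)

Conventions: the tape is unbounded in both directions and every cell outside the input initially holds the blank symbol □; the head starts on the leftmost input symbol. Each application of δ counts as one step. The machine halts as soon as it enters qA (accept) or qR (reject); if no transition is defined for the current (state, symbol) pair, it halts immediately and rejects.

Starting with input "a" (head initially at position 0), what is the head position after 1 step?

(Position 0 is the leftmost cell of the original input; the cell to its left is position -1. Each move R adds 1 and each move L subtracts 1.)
Step 0: [q0]a (head at position 0)
Step 1: δ(q0, a) = (qA, a, R)  ⊢  a[qA]□ (head at position 1)
Head position after 1 step: 1

Final answer: Position 1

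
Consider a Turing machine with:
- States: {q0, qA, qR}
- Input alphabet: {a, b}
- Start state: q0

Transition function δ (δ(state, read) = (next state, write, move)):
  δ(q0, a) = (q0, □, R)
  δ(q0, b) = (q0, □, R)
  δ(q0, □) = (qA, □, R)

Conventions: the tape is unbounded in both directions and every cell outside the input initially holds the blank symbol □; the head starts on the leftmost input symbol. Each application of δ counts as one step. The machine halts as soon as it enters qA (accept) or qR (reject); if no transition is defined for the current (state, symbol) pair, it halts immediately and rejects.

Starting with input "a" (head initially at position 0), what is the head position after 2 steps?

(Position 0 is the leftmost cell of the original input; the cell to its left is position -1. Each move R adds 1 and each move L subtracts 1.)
Step 0: [q0]a (head at position 0)
Step 1: δ(q0, a) = (q0, □, R)  ⊢  □[q0]□ (head at position 1)
Step 2: δ(q0, □) = (qA, □, R)  ⊢  □□[qA]□ (head at position 2)
Head position after 2 steps: 2

Final answer: Position 2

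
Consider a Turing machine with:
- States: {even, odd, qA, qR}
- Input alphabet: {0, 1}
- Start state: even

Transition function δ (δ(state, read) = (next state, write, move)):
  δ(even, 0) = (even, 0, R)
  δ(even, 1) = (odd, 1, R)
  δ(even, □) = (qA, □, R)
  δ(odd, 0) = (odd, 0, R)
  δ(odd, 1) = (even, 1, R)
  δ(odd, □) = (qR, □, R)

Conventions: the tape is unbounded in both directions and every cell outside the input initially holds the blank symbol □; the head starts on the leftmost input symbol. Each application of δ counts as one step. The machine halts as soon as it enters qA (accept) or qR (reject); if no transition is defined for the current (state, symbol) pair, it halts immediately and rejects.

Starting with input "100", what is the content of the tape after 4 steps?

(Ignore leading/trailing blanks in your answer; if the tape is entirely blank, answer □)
Step 0: [even]100 (head at position 0)
Step 1: δ(even, 1) = (odd, 1, R)  ⊢  1[odd]00 (head at position 1)
Step 2: δ(odd, 0) = (odd, 0, R)  ⊢  10[odd]0 (head at position 2)
Step 3: δ(odd, 0) = (odd, 0, R)  ⊢  100[odd]□ (head at position 3)
Step 4: δ(odd, □) = (qR, □, R)  ⊢  100□[qR]□ (head at position 4)
Tape after 4 steps (ignoring surrounding blanks): 100

Final answer: Tape: 100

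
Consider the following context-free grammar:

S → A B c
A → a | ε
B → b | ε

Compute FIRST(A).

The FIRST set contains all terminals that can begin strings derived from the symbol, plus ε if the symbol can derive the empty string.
A → a contributes a; A → ε makes A nullable, contributing ε. FIRST(A) = {a, ε}.

Final answer: {a, ε}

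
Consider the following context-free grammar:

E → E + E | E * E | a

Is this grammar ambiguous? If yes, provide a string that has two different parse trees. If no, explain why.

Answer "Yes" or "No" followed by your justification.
Two different leftmost derivations of a + a * a:
  (1) E ⇒ E + E ⇒ a + E ⇒ a + E * E ⇒ a + a * E ⇒ a + a * a   (tree groups a + (a * a))
  (2) E ⇒ E * E ⇒ E + E * E ⇒ a + E * E ⇒ a + a * E ⇒ a + a * a   (tree groups (a + a) * a)
Two distinct leftmost derivations = two distinct parse trees, so the grammar is ambiguous.

Final answer: Yes - the string 'a + a * a' has two distinct leftmost derivations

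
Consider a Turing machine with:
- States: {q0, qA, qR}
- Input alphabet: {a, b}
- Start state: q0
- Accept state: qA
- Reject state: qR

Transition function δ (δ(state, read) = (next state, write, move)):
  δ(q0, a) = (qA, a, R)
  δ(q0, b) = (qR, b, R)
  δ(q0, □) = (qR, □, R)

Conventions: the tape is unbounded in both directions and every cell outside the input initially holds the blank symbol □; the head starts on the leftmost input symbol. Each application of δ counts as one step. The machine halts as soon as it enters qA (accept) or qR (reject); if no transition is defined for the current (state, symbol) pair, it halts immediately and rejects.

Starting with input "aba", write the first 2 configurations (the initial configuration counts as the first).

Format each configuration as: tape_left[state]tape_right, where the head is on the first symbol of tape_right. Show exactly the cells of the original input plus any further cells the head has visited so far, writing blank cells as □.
Step 0: [q0]aba (head at position 0)
Step 1: δ(q0, a) = (qA, a, R)  ⊢  a[qA]ba (head at position 1)

Final answer: [q0]aba ⊢ a[qA]ba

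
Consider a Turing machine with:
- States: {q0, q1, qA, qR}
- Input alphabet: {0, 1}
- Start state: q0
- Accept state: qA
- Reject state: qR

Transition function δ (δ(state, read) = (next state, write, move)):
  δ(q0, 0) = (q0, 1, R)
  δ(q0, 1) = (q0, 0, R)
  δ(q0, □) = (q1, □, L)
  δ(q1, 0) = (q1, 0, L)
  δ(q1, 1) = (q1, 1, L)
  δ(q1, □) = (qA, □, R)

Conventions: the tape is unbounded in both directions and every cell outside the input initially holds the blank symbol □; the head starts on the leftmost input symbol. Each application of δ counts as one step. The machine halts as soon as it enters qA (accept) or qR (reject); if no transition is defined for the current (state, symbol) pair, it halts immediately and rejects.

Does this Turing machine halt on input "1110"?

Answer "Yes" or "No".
Step 0: [q0]1110 (head at position 0)
Step 1: δ(q0, 1) = (q0, 0, R)  ⊢  0[q0]110 (head at position 1)
Step 2: δ(q0, 1) = (q0, 0, R)  ⊢  00[q0]10 (head at position 2)
Step 3: δ(q0, 1) = (q0, 0, R)  ⊢  000[q0]0 (head at position 3)
Step 4: δ(q0, 0) = (q0, 1, R)  ⊢  0001[q0]□ (head at position 4)
Step 5: δ(q0, □) = (q1, □, L)  ⊢  000[q1]1□ (head at position 3)
Step 6: δ(q1, 1) = (q1, 1, L)  ⊢  00[q1]01□ (head at position 2)
Step 7: δ(q1, 0) = (q1, 0, L)  ⊢  0[q1]001□ (head at position 1)
Step 8: δ(q1, 0) = (q1, 0, L)  ⊢  [q1]0001□ (head at position 0)
Step 9: δ(q1, 0) = (q1, 0, L)  ⊢  [q1]□0001□ (head at position -1)
Step 10: δ(q1, □) = (qA, □, R)  ⊢  □[qA]0001□ (head at position 0)
The machine is in qA, so it halts and accepts.
It halts after 10 steps.

Final answer: Yes - halts after 10 steps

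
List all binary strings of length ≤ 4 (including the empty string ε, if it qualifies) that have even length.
Checking every binary string of length 0 to 4:
  Length 0: accepted: ε | rejected: (none)
  Length 1: accepted: (none) | rejected: 0, 1
  Length 2: accepted: 00, 01, 10, 11 | rejected: (none)
  Length 3: accepted: (none) | rejected: 000, 001, 010, 011, 100, 101, 110, 111
  Length 4: accepted: 0000, 0001, 0010, 0011, 0100, 0101, 0110, 0111, 1000, 1001, 1010, 1011, 1100, 1101, 1110, 1111 | rejected: (none)
Total: 21 string(s).

Final answer: ε, 00, 01, 10, 11, 0000, 0001, 0010, 0011, 0100, 0101, 0110, 0111, 1000, 1001, 1010, 1011, 1100, 1101, 1110, 1111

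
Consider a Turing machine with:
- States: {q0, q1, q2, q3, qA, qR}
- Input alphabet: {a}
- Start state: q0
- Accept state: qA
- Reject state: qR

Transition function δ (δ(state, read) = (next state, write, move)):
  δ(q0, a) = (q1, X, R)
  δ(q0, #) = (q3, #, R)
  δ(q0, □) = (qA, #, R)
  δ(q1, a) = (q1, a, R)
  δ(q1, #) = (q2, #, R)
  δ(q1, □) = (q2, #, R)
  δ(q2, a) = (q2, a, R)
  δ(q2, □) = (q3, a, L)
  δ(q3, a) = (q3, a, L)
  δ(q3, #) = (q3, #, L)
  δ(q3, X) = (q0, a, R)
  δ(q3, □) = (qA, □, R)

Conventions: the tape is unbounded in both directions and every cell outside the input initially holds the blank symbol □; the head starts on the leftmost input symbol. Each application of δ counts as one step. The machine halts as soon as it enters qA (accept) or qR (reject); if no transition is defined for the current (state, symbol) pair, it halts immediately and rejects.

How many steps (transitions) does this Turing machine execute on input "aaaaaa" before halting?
Trace (configuration after each step, as tape_left[state]tape_right with head position):
Step 0: [q0]aaaaaa (head at position 0)
Step 1: X[q1]aaaaa (head 1)
Step 2: Xa[q1]aaaa (head 2)
Step 3: Xaa[q1]aaa (head 3)
Step 4: Xaaa[q1]aa (head 4)
Step 5: Xaaaa[q1]a (head 5)
Step 6: Xaaaaa[q1]□ (head 6)
Step 7: Xaaaaa#[q2]□ (head 7)
Step 8: Xaaaaa[q3]#a (head 6)
Step 9: Xaaaa[q3]a#a (head 5)
Step 10: Xaaa[q3]aa#a (head 4)
Step 11: Xaa[q3]aaa#a (head 3)
Step 12: Xa[q3]aaaa#a (head 2)
Step 13: X[q3]aaaaa#a (head 1)
Step 14: [q3]Xaaaaa#a (head 0)
Step 15: a[q0]aaaaa#a (head 1)
Step 16: aX[q1]aaaa#a (head 2)
Step 17: aXa[q1]aaa#a (head 3)
Step 18: aXaa[q1]aa#a (head 4)
Step 19: aXaaa[q1]a#a (head 5)
Step 20: aXaaaa[q1]#a (head 6)
Step 21: aXaaaa#[q2]a (head 7)
Step 22: aXaaaa#a[q2]□ (head 8)
Step 23: aXaaaa#[q3]aa (head 7)
Step 24: aXaaaa[q3]#aa (head 6)
Step 25: aXaaa[q3]a#aa (head 5)
Step 26: aXaa[q3]aa#aa (head 4)
Step 27: aXa[q3]aaa#aa (head 3)
Step 28: aX[q3]aaaa#aa (head 2)
Step 29: a[q3]Xaaaa#aa (head 1)
Step 30: aa[q0]aaaa#aa (head 2)
Step 31: aaX[q1]aaa#aa (head 3)
Step 32: aaXa[q1]aa#aa (head 4)
Step 33: aaXaa[q1]a#aa (head 5)
Step 34: aaXaaa[q1]#aa (head 6)
Step 35: aaXaaa#[q2]aa (head 7)
Step 36: aaXaaa#a[q2]a (head 8)
Step 37: aaXaaa#aa[q2]□ (head 9)
Step 38: aaXaaa#a[q3]aa (head 8)
Step 39: aaXaaa#[q3]aaa (head 7)
Step 40: aaXaaa[q3]#aaa (head 6)
Step 41: aaXaa[q3]a#aaa (head 5)
Step 42: aaXa[q3]aa#aaa (head 4)
Step 43: aaX[q3]aaa#aaa (head 3)
Step 44: aa[q3]Xaaa#aaa (head 2)
Step 45: aaa[q0]aaa#aaa (head 3)
Step 46: aaaX[q1]aa#aaa (head 4)
Step 47: aaaXa[q1]a#aaa (head 5)
Step 48: aaaXaa[q1]#aaa (head 6)
Step 49: aaaXaa#[q2]aaa (head 7)
Step 50: aaaXaa#a[q2]aa (head 8)
Step 51: aaaXaa#aa[q2]a (head 9)
Step 52: aaaXaa#aaa[q2]□ (head 10)
Step 53: aaaXaa#aa[q3]aa (head 9)
Step 54: aaaXaa#a[q3]aaa (head 8)
Step 55: aaaXaa#[q3]aaaa (head 7)
Step 56: aaaXaa[q3]#aaaa (head 6)
Step 57: aaaXa[q3]a#aaaa (head 5)
Step 58: aaaX[q3]aa#aaaa (head 4)
Step 59: aaa[q3]Xaa#aaaa (head 3)
Step 60: aaaa[q0]aa#aaaa (head 4)
Step 61: aaaaX[q1]a#aaaa (head 5)
Step 62: aaaaXa[q1]#aaaa (head 6)
Step 63: aaaaXa#[q2]aaaa (head 7)
Step 64: aaaaXa#a[q2]aaa (head 8)
Step 65: aaaaXa#aa[q2]aa (head 9)
Step 66: aaaaXa#aaa[q2]a (head 10)
Step 67: aaaaXa#aaaa[q2]□ (head 11)
Step 68: aaaaXa#aaa[q3]aa (head 10)
Step 69: aaaaXa#aa[q3]aaa (head 9)
Step 70: aaaaXa#a[q3]aaaa (head 8)
Step 71: aaaaXa#[q3]aaaaa (head 7)
Step 72: aaaaXa[q3]#aaaaa (head 6)
Step 73: aaaaX[q3]a#aaaaa (head 5)
Step 74: aaaa[q3]Xa#aaaaa (head 4)
Step 75: aaaaa[q0]a#aaaaa (head 5)
Step 76: aaaaaX[q1]#aaaaa (head 6)
Step 77: aaaaaX#[q2]aaaaa (head 7)
Step 78: aaaaaX#a[q2]aaaa (head 8)
Step 79: aaaaaX#aa[q2]aaa (head 9)
Step 80: aaaaaX#aaa[q2]aa (head 10)
Step 81: aaaaaX#aaaa[q2]a (head 11)
Step 82: aaaaaX#aaaaa[q2]□ (head 12)
Step 83: aaaaaX#aaaa[q3]aa (head 11)
Step 84: aaaaaX#aaa[q3]aaa (head 10)
Step 85: aaaaaX#aa[q3]aaaa (head 9)
Step 86: aaaaaX#a[q3]aaaaa (head 8)
Step 87: aaaaaX#[q3]aaaaaa (head 7)
Step 88: aaaaaX[q3]#aaaaaa (head 6)
Step 89: aaaaa[q3]X#aaaaaa (head 5)
Step 90: aaaaaa[q0]#aaaaaa (head 6)
Step 91: aaaaaa#[q3]aaaaaa (head 7)
Step 92: aaaaaa[q3]#aaaaaa (head 6)
Step 93: aaaaa[q3]a#aaaaaa (head 5)
Step 94: aaaa[q3]aa#aaaaaa (head 4)
Step 95: aaa[q3]aaa#aaaaaa (head 3)
Step 96: aa[q3]aaaa#aaaaaa (head 2)
Step 97: a[q3]aaaaa#aaaaaa (head 1)
Step 98: [q3]aaaaaa#aaaaaa (head 0)
Step 99: [q3]□aaaaaa#aaaaaa (head -1)
Step 100: □[qA]aaaaaa#aaaaaa (head 0)
The machine is in qA, so it halts and accepts.
Number of transitions executed: 100.

Final answer: 100 steps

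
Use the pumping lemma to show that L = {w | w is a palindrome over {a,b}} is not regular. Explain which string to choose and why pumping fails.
Language: L = {w | w is a palindrome over {a,b}} (strings that read the same forwards and backwards)
Step 1: Assume for contradiction that L is regular, with pumping length p.
Step 2: Choose s = a^p b a^p. Then s ∈ L (it reads the same forwards and backwards) and |s| ≥ p.
Step 3: Consider any decomposition s = xyz with |xy| ≤ p and |y| > 0. Since |xy| ≤ p and the first p symbols of s are all a's, y = a^k for some k with 1 ≤ k ≤ p.
Step 4: Pumping up (i = 2): xy²z = a^(p+k) b a^p. Its reverse is a^p b a^(p+k) ≠ a^(p+k) b a^p (the single b is no longer in the middle), so xy²z is not a palindrome and xy²z ∉ L.
This contradicts the pumping lemma, so L is not regular.

Final answer: Choose s = a^p b a^p. Since |xy| ≤ p, y = a^k with k ≥ 1. Then xy²z = a^(p+k) b a^p is not a palindrome, so ∉ L.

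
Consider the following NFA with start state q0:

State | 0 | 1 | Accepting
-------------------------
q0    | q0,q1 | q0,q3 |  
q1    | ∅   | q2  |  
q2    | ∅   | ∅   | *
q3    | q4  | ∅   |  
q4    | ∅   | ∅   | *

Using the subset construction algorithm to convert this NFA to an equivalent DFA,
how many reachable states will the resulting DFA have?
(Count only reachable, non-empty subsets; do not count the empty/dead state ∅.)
Start subset: {q0}
{q0}: on 0 → {q0, q1}, on 1 → {q0, q3}
{q0, q1}: on 0 → {q0, q1}, on 1 → {q0, q2, q3}
{q0, q3}: on 0 → {q0, q1, q4}, on 1 → {q0, q3}
{q0, q2, q3}: on 0 → {q0, q1, q4}, on 1 → {q0, q3}
{q0, q1, q4}: on 0 → {q0, q1}, on 1 → {q0, q2, q3}
Reachable non-empty subsets: {q0}, {q0, q1}, {q0, q3}, {q0, q2, q3}, {q0, q1, q4} — 5 in total.

Final answer: 5 states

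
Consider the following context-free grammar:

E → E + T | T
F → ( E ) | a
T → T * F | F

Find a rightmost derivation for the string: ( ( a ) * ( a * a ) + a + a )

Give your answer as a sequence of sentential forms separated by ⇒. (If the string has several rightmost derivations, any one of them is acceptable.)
Start with E.
Step 1: the rightmost non-terminal is E; apply E → T:  T
Step 2: the rightmost non-terminal is T; apply T → F:  F
Step 3: the rightmost non-terminal is F; apply F → ( E ):  ( E )
Step 4: the rightmost non-terminal is E; apply E → E + T:  ( E + T )
Step 5: the rightmost non-terminal is T; apply T → F:  ( E + F )
Step 6: the rightmost non-terminal is F; apply F → a:  ( E + a )
Step 7: the rightmost non-terminal is E; apply E → E + T:  ( E + T + a )
Step 8: the rightmost non-terminal is T; apply T → F:  ( E + F + a )
Step 9: the rightmost non-terminal is F; apply F → a:  ( E + a + a )
Step 10: the rightmost non-terminal is E; apply E → T:  ( T + a + a )
Step 11: the rightmost non-terminal is T; apply T → T * F:  ( T * F + a + a )
Step 12: the rightmost non-terminal is F; apply F → ( E ):  ( T * ( E ) + a + a )
Step 13: the rightmost non-terminal is E; apply E → T:  ( T * ( T ) + a + a )
Step 14: the rightmost non-terminal is T; apply T → T * F:  ( T * ( T * F ) + a + a )
Step 15: the rightmost non-terminal is F; apply F → a:  ( T * ( T * a ) + a + a )
Step 16: the rightmost non-terminal is T; apply T → F:  ( T * ( F * a ) + a + a )
Step 17: the rightmost non-terminal is F; apply F → a:  ( T * ( a * a ) + a + a )
Step 18: the rightmost non-terminal is T; apply T → F:  ( F * ( a * a ) + a + a )
Step 19: the rightmost non-terminal is F; apply F → ( E ):  ( ( E ) * ( a * a ) + a + a )
Step 20: the rightmost non-terminal is E; apply E → T:  ( ( T ) * ( a * a ) + a + a )
Step 21: the rightmost non-terminal is T; apply T → F:  ( ( F ) * ( a * a ) + a + a )
Step 22: the rightmost non-terminal is F; apply F → a:  ( ( a ) * ( a * a ) + a + a )

Final answer: E ⇒ T ⇒ F ⇒ ( E ) ⇒ ( E + T ) ⇒ ( E + F ) ⇒ ( E + a ) ⇒ ( E + T + a ) ⇒ ( E + F + a ) ⇒ ( E + a + a ) ⇒ ( T + a + a ) ⇒ ( T * F + a + a ) ⇒ ( T * ( E ) + a + a ) ⇒ ( T * ( T ) + a + a ) ⇒ ( T * ( T * F ) + a + a ) ⇒ ( T * ( T * a ) + a + a ) ⇒ ( T * ( F * a ) + a + a ) ⇒ ( T * ( a * a ) + a + a ) ⇒ ( F * ( a * a ) + a + a ) ⇒ ( ( E ) * ( a * a ) + a + a ) ⇒ ( ( T ) * ( a * a ) + a + a ) ⇒ ( ( F ) * ( a * a ) + a + a ) ⇒ ( ( a ) * ( a * a ) + a + a )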